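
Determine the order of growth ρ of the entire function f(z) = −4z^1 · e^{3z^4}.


M(r) = max_{|z|=r} |-4|·|z|^1·|e^{3z^4}| = 4·r^1 · e^{3r^4} (the factors attain their maxima compatibly on |z|=r). Then log M(r) = log 4 + 1·log r + 3r^4, dominated by the last term, so log log M(r) ~ 4·log r. The polynomial factor -4z^1 contributes only a log r term and does not affect the order. ρ = 4.
Therefore ρ = 4.

Order ρ = 4.


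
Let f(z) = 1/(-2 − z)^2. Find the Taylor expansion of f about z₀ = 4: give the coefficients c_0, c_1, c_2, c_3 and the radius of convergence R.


Let w = z − z₀, so z = z₀ + w.
Then -2 − z = -2 − (z₀ + w) = (-2 − z₀) − w = -6 − w.
f(z) = 1/(-6 − w)^2 = (1/(-6)^2) · (1 − w/(-6))^{−2}.
By the binomial series (1−u)^{−2} = Σ_{n≥0} C(n+1, 1) u^n for |u|<1, with u = w/(-6):
  c_n = C(n+1, 1) / (-6)^(n+2).
  c_0 = 1/(-6)^2 = 1/36.
  c_1 = 2/(-6)^3 = -1/108.
  c_2 = 3/(-6)^4 = 1/432.
  c_3 = 4/(-6)^5 = -1/1944.
The series is valid for |w/d| < 1, i.e. |z − z₀| < |d|.
Radius of convergence: R = |-2 − z₀| = |-6| = 6 (distance from z₀ to the singularity z = -2).

c_0 = 1/36, c_1 = -1/108, c_2 = 1/432, c_3 = -1/1944; R = 6.


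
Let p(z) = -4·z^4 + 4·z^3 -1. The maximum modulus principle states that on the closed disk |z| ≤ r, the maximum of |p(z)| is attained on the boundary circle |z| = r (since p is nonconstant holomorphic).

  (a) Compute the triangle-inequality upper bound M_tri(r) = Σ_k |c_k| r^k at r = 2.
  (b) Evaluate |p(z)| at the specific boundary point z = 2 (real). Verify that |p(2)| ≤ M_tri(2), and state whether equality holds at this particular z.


Coefficients: c_0 = -1, c_1 = 0, c_2 = 0, c_3 = 4, c_4 = -4. Radius r = 2.
Part (a). Triangle bound: M_tri(r) = Σ_k |c_k| r^k
  = |-1|·2^0 + |0|·2^1 + |0|·2^2 + |4|·2^3 + |-4|·2^4
  = 1 + 0 + 0 + 32 + 64 = 97.
This bounds M(r) := max_{|z|=r} |p(z)| from above; equality holds iff all terms c_k z^k can be made to align in phase at a single z on |z|=r.
Part (b). At z = 2 (real, on the circle |z| = r):
  p(2) = (-1)·2^0 + (0)·2^1 + (0)·2^2 + (4)·2^3 + (-4)·2^4 = -33.
  |p(2)| = 33.
Check: |p(2)| = 33 ≤ 97 = M_tri(2). ✓ Equality does not hold at z = 2 (the coefficients have mixed signs, so the terms do not all align in phase there).

M_tri(2) = 97; |p(2)| = 33; equality at z=2: no.


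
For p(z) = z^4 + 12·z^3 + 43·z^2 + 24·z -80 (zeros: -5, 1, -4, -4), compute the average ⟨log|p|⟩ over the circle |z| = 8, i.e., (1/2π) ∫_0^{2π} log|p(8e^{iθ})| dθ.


Zeros: -5, -4, -4, 1; r = 8.
Inside |z| < r: -5, -4, -4, 1. Outside (|z| ≥ r): ∅.
p(0) = -80, so log|p(0)| = log(80) = 4.3820.
Apply Jensen: I(r) = log|p(0)| + Σ_k log(r/|z_k|), summed over zeros inside |z| < r.
  log(r/|z_k|) for z_k = -5: log(8/5) = 0.4700
  log(r/|z_k|) for z_k = 1: log(8/1) = 2.0794
  log(r/|z_k|) for z_k = -4: log(8/4) = 0.6931
  log(r/|z_k|) for z_k = -4: log(8/4) = 0.6931
Sum over inside zeros: 3.9357.
I(r) = log|p(0)| + (inside sum) = 4.3820 + 3.9357 = 8.3178.
Closed form (all zeros inside, monic): I(r) = n·log(r) = 4·log(8) = 8.3178. ✓

I(r) ≈ 8.3178.


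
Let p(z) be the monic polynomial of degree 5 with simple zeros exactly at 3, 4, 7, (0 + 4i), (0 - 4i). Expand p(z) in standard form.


The polynomial is p(z) = ∏_{α ∈ S} (z − α), where S = {3, 4, 7, (0 + 4i), (0 - 4i)}.
Expanding the product yields: p(z) = z^5 -14·z^4 + 77·z^3 -308·z^2 + 976·z -1344.
Note conjugate pairs combine to real quadratics: (z − (0+4i))(z − (0−4i)) = z² + 16.
The resulting polynomial has degree 5 and real coefficients as required.

p(z) = z^5 -14·z^4 + 77·z^3 -308·z^2 + 976·z -1344.


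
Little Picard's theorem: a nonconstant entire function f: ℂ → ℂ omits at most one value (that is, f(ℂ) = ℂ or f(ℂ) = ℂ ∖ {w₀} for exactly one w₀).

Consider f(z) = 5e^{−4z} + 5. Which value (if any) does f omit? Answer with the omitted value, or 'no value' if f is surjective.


Little Picard bounds the complement of f(ℂ) to at most one point.
e^{−4z} is never zero on ℂ, so 5·e^{−4z} takes every value in ℂ ∖ {0}. Adding 5 shifts the range to ℂ ∖ {5}. Thus f omits exactly the value 5.

Omitted value: 5.


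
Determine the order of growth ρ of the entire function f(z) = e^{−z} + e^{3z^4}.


Each summand is entire of order 1 and 4 respectively (as in the single-exponential case). The order of a sum is at most the max of the orders, so ρ ≤ 4. For the lower bound: on |z|=r choose arg z so that 3z^4 is real positive; then |e^{3z^4}| = e^{3r^4} while |e^{-1z}| ≤ e^{1r^1} = o(e^{3r^4}). So |f| ≥ e^{3r^4}(1 − o(1)) and ρ ≥ 4. Hence ρ = max(1, 4) = 4.
Therefore ρ = 4.

Order ρ = 4.


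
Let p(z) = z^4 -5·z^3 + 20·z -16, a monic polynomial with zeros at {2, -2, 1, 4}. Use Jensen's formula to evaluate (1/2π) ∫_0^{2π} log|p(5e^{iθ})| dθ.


Zeros: -2, 1, 2, 4; r = 5.
Inside |z| < r: -2, 1, 2, 4. Outside (|z| ≥ r): ∅.
p(0) = -16, so log|p(0)| = log(16) = 2.7726.
Apply Jensen: I(r) = log|p(0)| + Σ_k log(r/|z_k|), summed over zeros inside |z| < r.
  log(r/|z_k|) for z_k = 2: log(5/2) = 0.9163
  log(r/|z_k|) for z_k = -2: log(5/2) = 0.9163
  log(r/|z_k|) for z_k = 1: log(5/1) = 1.6094
  log(r/|z_k|) for z_k = 4: log(5/4) = 0.2231
Sum over inside zeros: 3.6652.
I(r) = log|p(0)| + (inside sum) = 2.7726 + 3.6652 = 6.4378.
Closed form (all zeros inside, monic): I(r) = n·log(r) = 4·log(5) = 6.4378. ✓

I(r) ≈ 6.4378.


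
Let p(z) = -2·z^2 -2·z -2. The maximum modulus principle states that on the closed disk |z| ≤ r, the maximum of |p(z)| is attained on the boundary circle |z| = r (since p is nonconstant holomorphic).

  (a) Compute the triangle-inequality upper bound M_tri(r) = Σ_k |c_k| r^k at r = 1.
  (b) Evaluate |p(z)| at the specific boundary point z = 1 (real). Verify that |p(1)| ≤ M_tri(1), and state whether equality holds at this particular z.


Coefficients: c_0 = -2, c_1 = -2, c_2 = -2. Radius r = 1.
Part (a). Triangle bound: M_tri(r) = Σ_k |c_k| r^k
  = |-2|·1^0 + |-2|·1^1 + |-2|·1^2
  = 2 + 2 + 2 = 6.
This bounds M(r) := max_{|z|=r} |p(z)| from above; equality holds iff all terms c_k z^k can be made to align in phase at a single z on |z|=r.
Part (b). At z = 1 (real, on the circle |z| = r):
  p(1) = (-2)·1^0 + (-2)·1^1 + (-2)·1^2 = -6.
  |p(1)| = 6.
Since all nonzero coefficients share the same sign, |p(1)| = 6 = M_tri(1); the triangle bound is attained at z = 1, so in fact M(r) = 6.

M_tri(1) = 6; |p(1)| = 6; equality at z=1: yes.


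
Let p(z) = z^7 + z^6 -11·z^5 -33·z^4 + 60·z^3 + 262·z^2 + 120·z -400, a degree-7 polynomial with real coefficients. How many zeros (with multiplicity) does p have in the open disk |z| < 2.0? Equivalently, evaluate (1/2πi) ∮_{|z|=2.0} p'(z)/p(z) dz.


The zeros of p are: (3 + 1i), (3 - 1i), (-2 + 2i), (-2 - 2i), (-2 + 1i), (-2 - 1i), 1.
Their magnitudes are: 3.162, 3.162, 2.828, 2.828, 2.236, 2.236, 1.
Zeros with |z| < R = 2.0: 1.
Count = 1.
By the argument principle, (1/2πi) ∮_{|z|=R} p'(z)/p(z) dz equals exactly this count.

Number of zeros inside |z| < 2.0: 1.


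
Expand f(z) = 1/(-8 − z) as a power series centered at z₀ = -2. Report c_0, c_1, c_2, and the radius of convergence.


Let w = z − z₀, so z = z₀ + w.
Then -8 − z = -8 − (z₀ + w) = (-8 − z₀) − w = -6 − w.
f(z) = 1/(-6 − w) = (1/(-6)) · 1/(1 − w/(-6)) = Σ_{n≥0} w^n / (-6)^(n+1).
So c_n = 1/(-6)^(n+1):
  c_0 = 1/(-6)^1 = -1/6.
  c_1 = 1/(-6)^2 = 1/36.
  c_2 = 1/(-6)^3 = -1/216.
The series is valid for |w/d| < 1, i.e. |z − z₀| < |d|.
Radius of convergence: R = |-8 − z₀| = |-6| = 6 (distance from z₀ to the singularity z = -8).

c_0 = -1/6, c_1 = 1/36, c_2 = -1/216; R = 6.


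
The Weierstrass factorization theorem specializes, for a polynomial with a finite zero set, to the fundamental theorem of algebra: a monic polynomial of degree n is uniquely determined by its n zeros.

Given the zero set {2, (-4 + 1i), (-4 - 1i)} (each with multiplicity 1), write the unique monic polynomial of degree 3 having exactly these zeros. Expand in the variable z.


The polynomial is p(z) = ∏_{α ∈ S} (z − α), where S = {2, (-4 + 1i), (-4 - 1i)}.
Expanding the product yields: p(z) = z^3 + 6·z^2 + z -34.
Note conjugate pairs combine to real quadratics: (z − (-4+1i))(z − (-4−1i)) = z² + 8z + 17.
The resulting polynomial has degree 3 and real coefficients as required.

p(z) = z^3 + 6·z^2 + z -34.


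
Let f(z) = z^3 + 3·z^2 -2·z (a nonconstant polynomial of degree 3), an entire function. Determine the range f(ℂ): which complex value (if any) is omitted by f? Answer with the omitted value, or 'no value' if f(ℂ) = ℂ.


Little Picard bounds the complement of f(ℂ) to at most one point.
For every w ∈ ℂ, the equation p(z) − w = 0 is a nonconstant polynomial in z and hence has at least one root by the fundamental theorem of algebra. So p is surjective onto ℂ, omitting no value.

Omitted value: no value.


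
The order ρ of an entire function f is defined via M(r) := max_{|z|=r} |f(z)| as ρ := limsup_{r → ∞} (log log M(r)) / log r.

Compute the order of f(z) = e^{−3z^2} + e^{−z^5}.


Each summand is entire of order 2 and 5 respectively (as in the single-exponential case). The order of a sum is at most the max of the orders, so ρ ≤ 5. For the lower bound: on |z|=r choose arg z so that -1z^5 is real positive; then |e^{-1z^5}| = e^{1r^5} while |e^{-3z^2}| ≤ e^{3r^2} = o(e^{1r^5}). So |f| ≥ e^{1r^5}(1 − o(1)) and ρ ≥ 5. Hence ρ = max(2, 5) = 5.
Therefore ρ = 5.

Order ρ = 5.


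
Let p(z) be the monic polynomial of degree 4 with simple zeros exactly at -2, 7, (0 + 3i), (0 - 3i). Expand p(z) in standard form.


The polynomial is p(z) = ∏_{α ∈ S} (z − α), where S = {-2, 7, (0 + 3i), (0 - 3i)}.
Expanding the product yields: p(z) = z^4 -5·z^3 -5·z^2 -45·z -126.
Note conjugate pairs combine to real quadratics: (z − (0+3i))(z − (0−3i)) = z² + 9.
The resulting polynomial has degree 4 and real coefficients as required.

p(z) = z^4 -5·z^3 -5·z^2 -45·z -126.


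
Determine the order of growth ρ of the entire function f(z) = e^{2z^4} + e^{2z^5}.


Each summand is entire of order 4 and 5 respectively (as in the single-exponential case). The order of a sum is at most the max of the orders, so ρ ≤ 5. For the lower bound: on |z|=r choose arg z so that 2z^5 is real positive; then |e^{2z^5}| = e^{2r^5} while |e^{2z^4}| ≤ e^{2r^4} = o(e^{2r^5}). So |f| ≥ e^{2r^5}(1 − o(1)) and ρ ≥ 5. Hence ρ = max(4, 5) = 5.
Therefore ρ = 5.

Order ρ = 5.


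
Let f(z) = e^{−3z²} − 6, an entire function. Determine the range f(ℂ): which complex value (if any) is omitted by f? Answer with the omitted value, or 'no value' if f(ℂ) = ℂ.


Little Picard bounds the complement of f(ℂ) to at most one point.
The exponent g(z) = −3z² is a nonconstant polynomial, hence surjective onto ℂ. So e^{g(z)} takes every value in {e^w : w ∈ ℂ} = ℂ ∖ {0}. Adding -6 shifts the range to ℂ ∖ {-6}. f omits exactly -6.

Omitted value: -6.


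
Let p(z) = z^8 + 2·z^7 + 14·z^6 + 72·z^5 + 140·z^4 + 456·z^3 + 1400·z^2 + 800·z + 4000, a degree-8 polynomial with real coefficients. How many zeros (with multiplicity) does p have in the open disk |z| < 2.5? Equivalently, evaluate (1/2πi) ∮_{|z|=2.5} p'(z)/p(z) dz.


The zeros of p are: (0 + 2i), (0 - 2i), (-3 + 1i), (-3 - 1i), (1 + 3i), (1 - 3i), (1 + 3i), (1 - 3i).
Their magnitudes are: 2, 2, 3.162, 3.162, 3.162, 3.162, 3.162, 3.162.
Zeros with |z| < R = 2.5: (0 + 2i), (0 - 2i).
Count = 2.
By the argument principle, (1/2πi) ∮_{|z|=R} p'(z)/p(z) dz equals exactly this count.

Number of zeros inside |z| < 2.5: 2.


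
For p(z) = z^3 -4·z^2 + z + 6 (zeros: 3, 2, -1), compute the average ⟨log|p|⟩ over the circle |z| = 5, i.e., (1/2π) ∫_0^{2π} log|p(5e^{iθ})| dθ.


Zeros: -1, 2, 3; r = 5.
Inside |z| < r: -1, 2, 3. Outside (|z| ≥ r): ∅.
p(0) = 6, so log|p(0)| = log(6) = 1.7918.
Apply Jensen: I(r) = log|p(0)| + Σ_k log(r/|z_k|), summed over zeros inside |z| < r.
  log(r/|z_k|) for z_k = 3: log(5/3) = 0.5108
  log(r/|z_k|) for z_k = 2: log(5/2) = 0.9163
  log(r/|z_k|) for z_k = -1: log(5/1) = 1.6094
Sum over inside zeros: 3.0366.
I(r) = log|p(0)| + (inside sum) = 1.7918 + 3.0366 = 4.8283.
Closed form (all zeros inside, monic): I(r) = n·log(r) = 3·log(5) = 4.8283. ✓

I(r) ≈ 4.8283.


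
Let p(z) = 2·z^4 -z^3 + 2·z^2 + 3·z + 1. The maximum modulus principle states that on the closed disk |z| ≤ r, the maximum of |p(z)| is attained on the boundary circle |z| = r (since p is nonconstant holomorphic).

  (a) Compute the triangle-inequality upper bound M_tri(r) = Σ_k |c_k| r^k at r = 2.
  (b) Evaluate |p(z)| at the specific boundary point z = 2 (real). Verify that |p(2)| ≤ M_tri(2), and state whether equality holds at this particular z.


Coefficients: c_0 = 1, c_1 = 3, c_2 = 2, c_3 = -1, c_4 = 2. Radius r = 2.
Part (a). Triangle bound: M_tri(r) = Σ_k |c_k| r^k
  = |1|·2^0 + |3|·2^1 + |2|·2^2 + |-1|·2^3 + |2|·2^4
  = 1 + 6 + 8 + 8 + 32 = 55.
This bounds M(r) := max_{|z|=r} |p(z)| from above; equality holds iff all terms c_k z^k can be made to align in phase at a single z on |z|=r.
Part (b). At z = 2 (real, on the circle |z| = r):
  p(2) = (1)·2^0 + (3)·2^1 + (2)·2^2 + (-1)·2^3 + (2)·2^4 = 39.
  |p(2)| = 39.
Check: |p(2)| = 39 ≤ 55 = M_tri(2). ✓ Equality does not hold at z = 2 (the coefficients have mixed signs, so the terms do not all align in phase there).

M_tri(2) = 55; |p(2)| = 39; equality at z=2: no.


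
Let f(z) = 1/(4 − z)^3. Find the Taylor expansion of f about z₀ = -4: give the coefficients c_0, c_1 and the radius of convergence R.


Let w = z − z₀, so z = z₀ + w.
Then 4 − z = 4 − (z₀ + w) = (4 − z₀) − w = 8 − w.
f(z) = 1/(8 − w)^3 = (1/(8)^3) · (1 − w/(8))^{−3}.
By the binomial series (1−u)^{−3} = Σ_{n≥0} C(n+2, 2) u^n for |u|<1, with u = w/(8):
  c_n = C(n+2, 2) / (8)^(n+3).
  c_0 = 1/(8)^3 = 1/512.
  c_1 = 3/(8)^4 = 3/4096.
The series is valid for |w/d| < 1, i.e. |z − z₀| < |d|.
Radius of convergence: R = |4 − z₀| = |8| = 8 (distance from z₀ to the singularity z = 4).

c_0 = 1/512, c_1 = 3/4096; R = 8.


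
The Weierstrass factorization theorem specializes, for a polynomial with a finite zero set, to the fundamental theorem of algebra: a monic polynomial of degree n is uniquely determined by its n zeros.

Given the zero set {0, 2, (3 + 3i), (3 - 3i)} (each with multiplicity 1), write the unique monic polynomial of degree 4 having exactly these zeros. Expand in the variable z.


The polynomial is p(z) = ∏_{α ∈ S} (z − α), where S = {0, 2, (3 + 3i), (3 - 3i)}.
Expanding the product yields: p(z) = z^4 -8·z^3 + 30·z^2 -36·z.
Note conjugate pairs combine to real quadratics: (z − (3+3i))(z − (3−3i)) = z² − 6z + 18.
The resulting polynomial has degree 4 and real coefficients as required.

p(z) = z^4 -8·z^3 + 30·z^2 -36·z.


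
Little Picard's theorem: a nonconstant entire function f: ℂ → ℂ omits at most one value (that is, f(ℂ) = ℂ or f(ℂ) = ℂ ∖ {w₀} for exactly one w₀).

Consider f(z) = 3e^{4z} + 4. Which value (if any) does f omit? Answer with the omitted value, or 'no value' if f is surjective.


Little Picard bounds the complement of f(ℂ) to at most one point.
e^{4z} is never zero on ℂ, so 3·e^{4z} takes every value in ℂ ∖ {0}. Adding 4 shifts the range to ℂ ∖ {4}. Thus f omits exactly the value 4.

Omitted value: 4.


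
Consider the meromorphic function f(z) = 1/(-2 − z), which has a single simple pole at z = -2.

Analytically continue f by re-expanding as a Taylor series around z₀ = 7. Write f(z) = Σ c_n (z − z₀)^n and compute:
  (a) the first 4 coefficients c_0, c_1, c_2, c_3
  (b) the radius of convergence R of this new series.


Let w = z − z₀, so z = z₀ + w.
Then -2 − z = -2 − (z₀ + w) = (-2 − z₀) − w = -9 − w.
f(z) = 1/(-9 − w) = (1/(-9)) · 1/(1 − w/(-9)) = Σ_{n≥0} w^n / (-9)^(n+1).
So c_n = 1/(-9)^(n+1):
  c_0 = 1/(-9)^1 = -1/9.
  c_1 = 1/(-9)^2 = 1/81.
  c_2 = 1/(-9)^3 = -1/729.
  c_3 = 1/(-9)^4 = 1/6561.
The series is valid for |w/d| < 1, i.e. |z − z₀| < |d|.
Radius of convergence: R = |-2 − z₀| = |-9| = 9 (distance from z₀ to the singularity z = -2).

c_0 = -1/9, c_1 = 1/81, c_2 = -1/729, c_3 = 1/6561; R = 9.


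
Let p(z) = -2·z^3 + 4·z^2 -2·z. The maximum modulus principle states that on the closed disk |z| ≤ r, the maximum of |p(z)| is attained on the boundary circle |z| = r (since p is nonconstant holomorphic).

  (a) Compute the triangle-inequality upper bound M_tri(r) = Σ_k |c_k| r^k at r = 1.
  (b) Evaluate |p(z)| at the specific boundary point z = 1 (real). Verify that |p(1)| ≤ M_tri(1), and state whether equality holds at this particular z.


Coefficients: c_0 = 0, c_1 = -2, c_2 = 4, c_3 = -2. Radius r = 1.
Part (a). Triangle bound: M_tri(r) = Σ_k |c_k| r^k
  = |0|·1^0 + |-2|·1^1 + |4|·1^2 + |-2|·1^3
  = 0 + 2 + 4 + 2 = 8.
This bounds M(r) := max_{|z|=r} |p(z)| from above; equality holds iff all terms c_k z^k can be made to align in phase at a single z on |z|=r.
Part (b). At z = 1 (real, on the circle |z| = r):
  p(1) = (0)·1^0 + (-2)·1^1 + (4)·1^2 + (-2)·1^3 = 0.
  |p(1)| = 0.
Check: |p(1)| = 0 ≤ 8 = M_tri(1). ✓ Equality does not hold at z = 1 (the coefficients have mixed signs, so the terms do not all align in phase there).

M_tri(1) = 8; |p(1)| = 0; equality at z=1: no.


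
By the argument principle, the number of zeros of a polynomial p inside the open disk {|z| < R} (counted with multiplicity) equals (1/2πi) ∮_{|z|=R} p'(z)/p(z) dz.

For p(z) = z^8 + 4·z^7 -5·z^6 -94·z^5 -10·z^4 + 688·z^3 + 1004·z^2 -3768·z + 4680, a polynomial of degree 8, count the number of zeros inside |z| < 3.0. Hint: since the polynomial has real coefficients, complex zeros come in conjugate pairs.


The zeros of p are: (-3 + 3i), (-3 - 3i), (3 + 1i), (3 - 1i), (-3 + 2i), (-3 - 2i), (1 + 1i), (1 - 1i).
Their magnitudes are: 4.243, 4.243, 3.162, 3.162, 3.606, 3.606, 1.414, 1.414.
Zeros with |z| < R = 3.0: (1 + 1i), (1 - 1i).
Count = 2.
By the argument principle, (1/2πi) ∮_{|z|=R} p'(z)/p(z) dz equals exactly this count.

Number of zeros inside |z| < 3.0: 2.


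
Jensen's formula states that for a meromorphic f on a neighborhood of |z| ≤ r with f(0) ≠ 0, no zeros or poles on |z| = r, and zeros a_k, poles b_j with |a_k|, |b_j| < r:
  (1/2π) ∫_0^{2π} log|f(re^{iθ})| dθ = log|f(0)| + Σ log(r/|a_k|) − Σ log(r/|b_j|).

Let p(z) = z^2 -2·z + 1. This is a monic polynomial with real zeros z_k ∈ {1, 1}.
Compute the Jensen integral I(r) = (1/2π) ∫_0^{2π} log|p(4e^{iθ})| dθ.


Zeros: 1, 1; r = 4.
Inside |z| < r: 1, 1. Outside (|z| ≥ r): ∅.
p(0) = 1, so log|p(0)| = log(1) = 0.0000.
Apply Jensen: I(r) = log|p(0)| + Σ_k log(r/|z_k|), summed over zeros inside |z| < r.
  log(r/|z_k|) for z_k = 1: log(4/1) = 1.3863
  log(r/|z_k|) for z_k = 1: log(4/1) = 1.3863
Sum over inside zeros: 2.7726.
I(r) = log|p(0)| + (inside sum) = 0.0000 + 2.7726 = 2.7726.
Closed form (all zeros inside, monic): I(r) = n·log(r) = 2·log(4) = 2.7726. ✓

I(r) ≈ 2.7726.


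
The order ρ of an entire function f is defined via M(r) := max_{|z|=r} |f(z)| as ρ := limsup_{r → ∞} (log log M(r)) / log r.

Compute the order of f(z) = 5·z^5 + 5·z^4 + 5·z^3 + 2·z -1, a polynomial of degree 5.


|f(z)| ≤ Σ|c_k|·r^k = O(r^5) as r → ∞. Polynomial growth is O(e^{r^ε}) for every ε > 0 (since r^5/e^{r^ε} → 0), so ρ ≤ ε for all ε > 0, i.e. ρ = 0. Every nonconstant polynomial has order 0.
Therefore ρ = 0.

Order ρ = 0.


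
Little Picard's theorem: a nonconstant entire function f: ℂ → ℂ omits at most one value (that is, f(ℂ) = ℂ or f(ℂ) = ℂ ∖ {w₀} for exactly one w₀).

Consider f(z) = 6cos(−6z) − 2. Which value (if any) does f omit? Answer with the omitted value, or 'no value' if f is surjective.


Little Picard bounds the complement of f(ℂ) to at most one point.
cos is entire and surjective onto ℂ: for every w ∈ ℂ, cos(ζ) = w has a solution ζ ∈ ℂ (e.g., via the complex inverse arccos). With ζ = −6z this gives z = ζ/(-6). Then 6·cos(−6z) takes every value in 6·ℂ = ℂ, and adding -2 is a bijection of ℂ. So f is surjective and omits no value. (Note: only on the real line is cos bounded by [−1, 1].)

Omitted value: no value.


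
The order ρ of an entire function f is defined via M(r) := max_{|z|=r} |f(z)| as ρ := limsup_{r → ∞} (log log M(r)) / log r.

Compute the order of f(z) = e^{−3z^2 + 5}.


|e^{−3z^2 + 5}| = e^{Re(-3·z^2) + 5} ≤ e^{3|z|^2 + 5} = e^{3r^2 + 5} on |z| = r, so ρ ≤ 2. Choosing z on |z|=r so that -3·z^2 is real positive (always possible by picking arg z appropriately) gives |f(z)| = e^{3r^2 + 5}, matching the bound. The additive constant 5 does not affect log log M(r) ~ 2·log r. Hence ρ = 2.
Therefore ρ = 2.

Order ρ = 2.


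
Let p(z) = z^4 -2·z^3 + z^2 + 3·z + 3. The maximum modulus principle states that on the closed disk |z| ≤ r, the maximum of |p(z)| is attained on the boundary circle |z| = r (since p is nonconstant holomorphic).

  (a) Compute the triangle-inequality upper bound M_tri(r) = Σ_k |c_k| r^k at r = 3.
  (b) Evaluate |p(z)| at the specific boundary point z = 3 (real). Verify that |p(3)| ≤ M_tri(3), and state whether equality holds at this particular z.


Coefficients: c_0 = 3, c_1 = 3, c_2 = 1, c_3 = -2, c_4 = 1. Radius r = 3.
Part (a). Triangle bound: M_tri(r) = Σ_k |c_k| r^k
  = |3|·3^0 + |3|·3^1 + |1|·3^2 + |-2|·3^3 + |1|·3^4
  = 3 + 9 + 9 + 54 + 81 = 156.
This bounds M(r) := max_{|z|=r} |p(z)| from above; equality holds iff all terms c_k z^k can be made to align in phase at a single z on |z|=r.
Part (b). At z = 3 (real, on the circle |z| = r):
  p(3) = (3)·3^0 + (3)·3^1 + (1)·3^2 + (-2)·3^3 + (1)·3^4 = 48.
  |p(3)| = 48.
Check: |p(3)| = 48 ≤ 156 = M_tri(3). ✓ Equality does not hold at z = 3 (the coefficients have mixed signs, so the terms do not all align in phase there).

M_tri(3) = 156; |p(3)| = 48; equality at z=3: no.


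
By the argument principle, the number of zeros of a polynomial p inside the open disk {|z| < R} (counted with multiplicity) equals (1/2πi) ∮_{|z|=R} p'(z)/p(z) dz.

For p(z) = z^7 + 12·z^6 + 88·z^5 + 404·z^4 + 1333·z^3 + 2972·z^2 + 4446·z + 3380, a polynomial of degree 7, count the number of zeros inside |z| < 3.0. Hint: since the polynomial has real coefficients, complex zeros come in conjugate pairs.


The zeros of p are: (-2 + 3i), (-2 - 3i), (-1 + 3i), (-1 - 3i), -2, (-2 + 3i), (-2 - 3i).
Their magnitudes are: 3.606, 3.606, 3.162, 3.162, 2, 3.606, 3.606.
Zeros with |z| < R = 3.0: -2.
Count = 1.
By the argument principle, (1/2πi) ∮_{|z|=R} p'(z)/p(z) dz equals exactly this count.

Number of zeros inside |z| < 3.0: 1.


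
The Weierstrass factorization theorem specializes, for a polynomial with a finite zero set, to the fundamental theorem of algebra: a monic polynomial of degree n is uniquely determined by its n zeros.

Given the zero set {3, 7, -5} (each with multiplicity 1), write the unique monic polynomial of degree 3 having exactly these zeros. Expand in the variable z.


The polynomial is p(z) = ∏_{α ∈ S} (z − α), where S = {3, 7, -5}.
Expanding the product yields: p(z) = z^3 -5·z^2 -29·z + 105.
The resulting polynomial has degree 3 and real coefficients as required.

p(z) = z^3 -5·z^2 -29·z + 105.


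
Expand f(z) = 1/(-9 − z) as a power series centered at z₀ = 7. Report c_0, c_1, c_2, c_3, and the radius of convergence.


Let w = z − z₀, so z = z₀ + w.
Then -9 − z = -9 − (z₀ + w) = (-9 − z₀) − w = -16 − w.
f(z) = 1/(-16 − w) = (1/(-16)) · 1/(1 − w/(-16)) = Σ_{n≥0} w^n / (-16)^(n+1).
So c_n = 1/(-16)^(n+1):
  c_0 = 1/(-16)^1 = -1/16.
  c_1 = 1/(-16)^2 = 1/256.
  c_2 = 1/(-16)^3 = -1/4096.
  c_3 = 1/(-16)^4 = 1/65536.
The series is valid for |w/d| < 1, i.e. |z − z₀| < |d|.
Radius of convergence: R = |-9 − z₀| = |-16| = 16 (distance from z₀ to the singularity z = -9).

c_0 = -1/16, c_1 = 1/256, c_2 = -1/4096, c_3 = 1/65536; R = 16.


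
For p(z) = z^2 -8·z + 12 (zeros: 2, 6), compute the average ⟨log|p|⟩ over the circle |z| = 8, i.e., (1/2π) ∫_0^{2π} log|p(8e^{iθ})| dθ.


Zeros: 2, 6; r = 8.
Inside |z| < r: 2, 6. Outside (|z| ≥ r): ∅.
p(0) = 12, so log|p(0)| = log(12) = 2.4849.
Apply Jensen: I(r) = log|p(0)| + Σ_k log(r/|z_k|), summed over zeros inside |z| < r.
  log(r/|z_k|) for z_k = 2: log(8/2) = 1.3863
  log(r/|z_k|) for z_k = 6: log(8/6) = 0.2877
Sum over inside zeros: 1.6740.
I(r) = log|p(0)| + (inside sum) = 2.4849 + 1.6740 = 4.1589.
Closed form (all zeros inside, monic): I(r) = n·log(r) = 2·log(8) = 4.1589. ✓

I(r) ≈ 4.1589.


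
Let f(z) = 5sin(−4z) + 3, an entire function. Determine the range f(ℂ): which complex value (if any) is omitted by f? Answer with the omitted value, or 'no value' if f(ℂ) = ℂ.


Little Picard bounds the complement of f(ℂ) to at most one point.
sin is entire and surjective onto ℂ: for every w ∈ ℂ, sin(ζ) = w has a solution ζ ∈ ℂ (e.g., via the complex inverse arcsin). With ζ = −4z this gives z = ζ/(-4). Then 5·sin(−4z) takes every value in 5·ℂ = ℂ, and adding 3 is a bijection of ℂ. So f is surjective and omits no value. (Note: only on the real line is sin bounded by [−1, 1].)

Omitted value: no value.


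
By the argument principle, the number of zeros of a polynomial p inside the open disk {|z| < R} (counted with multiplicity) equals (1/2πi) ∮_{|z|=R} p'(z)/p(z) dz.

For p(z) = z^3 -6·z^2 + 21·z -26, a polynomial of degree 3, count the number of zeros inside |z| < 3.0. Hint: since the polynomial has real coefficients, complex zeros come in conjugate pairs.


The zeros of p are: (2 + 3i), (2 - 3i), 2.
Their magnitudes are: 3.606, 3.606, 2.
Zeros with |z| < R = 3.0: 2.
Count = 1.
By the argument principle, (1/2πi) ∮_{|z|=R} p'(z)/p(z) dz equals exactly this count.

Number of zeros inside |z| < 3.0: 1.


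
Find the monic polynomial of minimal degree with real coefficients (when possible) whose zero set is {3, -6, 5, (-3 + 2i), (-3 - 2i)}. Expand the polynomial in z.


The polynomial is p(z) = ∏_{α ∈ S} (z − α), where S = {3, -6, 5, (-3 + 2i), (-3 - 2i)}.
Expanding the product yields: p(z) = z^5 + 4·z^4 -32·z^3 -134·z^2 + 111·z + 1170.
Note conjugate pairs combine to real quadratics: (z − (-3+2i))(z − (-3−2i)) = z² + 6z + 13.
The resulting polynomial has degree 5 and real coefficients as required.

p(z) = z^5 + 4·z^4 -32·z^3 -134·z^2 + 111·z + 1170.


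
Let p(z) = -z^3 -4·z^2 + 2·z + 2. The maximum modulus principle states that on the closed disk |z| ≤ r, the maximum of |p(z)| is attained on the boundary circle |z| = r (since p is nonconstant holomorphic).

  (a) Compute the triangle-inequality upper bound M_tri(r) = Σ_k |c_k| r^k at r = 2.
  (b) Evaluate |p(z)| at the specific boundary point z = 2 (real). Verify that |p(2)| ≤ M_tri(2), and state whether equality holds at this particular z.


Coefficients: c_0 = 2, c_1 = 2, c_2 = -4, c_3 = -1. Radius r = 2.
Part (a). Triangle bound: M_tri(r) = Σ_k |c_k| r^k
  = |2|·2^0 + |2|·2^1 + |-4|·2^2 + |-1|·2^3
  = 2 + 4 + 16 + 8 = 30.
This bounds M(r) := max_{|z|=r} |p(z)| from above; equality holds iff all terms c_k z^k can be made to align in phase at a single z on |z|=r.
Part (b). At z = 2 (real, on the circle |z| = r):
  p(2) = (2)·2^0 + (2)·2^1 + (-4)·2^2 + (-1)·2^3 = -18.
  |p(2)| = 18.
Check: |p(2)| = 18 ≤ 30 = M_tri(2). ✓ Equality does not hold at z = 2 (the coefficients have mixed signs, so the terms do not all align in phase there).

M_tri(2) = 30; |p(2)| = 18; equality at z=2: no.


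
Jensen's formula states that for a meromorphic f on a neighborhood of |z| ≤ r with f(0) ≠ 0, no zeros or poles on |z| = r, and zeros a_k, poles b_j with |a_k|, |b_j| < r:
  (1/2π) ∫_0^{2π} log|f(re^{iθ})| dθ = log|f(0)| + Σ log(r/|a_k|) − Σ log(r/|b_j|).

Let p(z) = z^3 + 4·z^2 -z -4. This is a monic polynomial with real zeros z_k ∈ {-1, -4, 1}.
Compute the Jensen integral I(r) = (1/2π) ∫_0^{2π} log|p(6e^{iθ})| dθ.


Zeros: -4, -1, 1; r = 6.
Inside |z| < r: -4, -1, 1. Outside (|z| ≥ r): ∅.
p(0) = -4, so log|p(0)| = log(4) = 1.3863.
Apply Jensen: I(r) = log|p(0)| + Σ_k log(r/|z_k|), summed over zeros inside |z| < r.
  log(r/|z_k|) for z_k = -1: log(6/1) = 1.7918
  log(r/|z_k|) for z_k = -4: log(6/4) = 0.4055
  log(r/|z_k|) for z_k = 1: log(6/1) = 1.7918
Sum over inside zeros: 3.9890.
I(r) = log|p(0)| + (inside sum) = 1.3863 + 3.9890 = 5.3753.
Closed form (all zeros inside, monic): I(r) = n·log(r) = 3·log(6) = 5.3753. ✓

I(r) ≈ 5.3753.


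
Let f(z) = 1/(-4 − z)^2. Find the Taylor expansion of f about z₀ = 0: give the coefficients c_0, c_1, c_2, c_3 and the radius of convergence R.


Let w = z − z₀, so z = z₀ + w.
Then -4 − z = -4 − (z₀ + w) = (-4 − z₀) − w = -4 − w.
f(z) = 1/(-4 − w)^2 = (1/(-4)^2) · (1 − w/(-4))^{−2}.
By the binomial series (1−u)^{−2} = Σ_{n≥0} C(n+1, 1) u^n for |u|<1, with u = w/(-4):
  c_n = C(n+1, 1) / (-4)^(n+2).
  c_0 = 1/(-4)^2 = 1/16.
  c_1 = 2/(-4)^3 = -1/32.
  c_2 = 3/(-4)^4 = 3/256.
  c_3 = 4/(-4)^5 = -1/256.
The series is valid for |w/d| < 1, i.e. |z − z₀| < |d|.
Radius of convergence: R = |-4 − z₀| = |-4| = 4 (distance from z₀ to the singularity z = -4).

c_0 = 1/16, c_1 = -1/32, c_2 = 3/256, c_3 = -1/256; R = 4.


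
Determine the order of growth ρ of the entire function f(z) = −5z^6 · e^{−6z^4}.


M(r) = max_{|z|=r} |-5|·|z|^6·|e^{−6z^4}| = 5·r^6 · e^{6r^4} (the factors attain their maxima compatibly on |z|=r). Then log M(r) = log 5 + 6·log r + 6r^4, dominated by the last term, so log log M(r) ~ 4·log r. The polynomial factor -5z^6 contributes only a log r term and does not affect the order. ρ = 4.
Therefore ρ = 4.

Order ρ = 4.


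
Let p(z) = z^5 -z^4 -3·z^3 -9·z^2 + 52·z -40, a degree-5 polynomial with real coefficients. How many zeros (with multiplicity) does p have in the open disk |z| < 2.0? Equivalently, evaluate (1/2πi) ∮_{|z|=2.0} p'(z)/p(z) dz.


The zeros of p are: (-2 + 2i), (-2 - 2i), (2 + 1i), (2 - 1i), 1.
Their magnitudes are: 2.828, 2.828, 2.236, 2.236, 1.
Zeros with |z| < R = 2.0: 1.
Count = 1.
By the argument principle, (1/2πi) ∮_{|z|=R} p'(z)/p(z) dz equals exactly this count.

Number of zeros inside |z| < 2.0: 1.


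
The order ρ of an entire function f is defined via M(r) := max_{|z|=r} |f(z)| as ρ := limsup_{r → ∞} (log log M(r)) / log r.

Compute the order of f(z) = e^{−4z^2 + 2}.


|e^{−4z^2 + 2}| = e^{Re(-4·z^2) + 2} ≤ e^{4|z|^2 + 2} = e^{4r^2 + 2} on |z| = r, so ρ ≤ 2. Choosing z on |z|=r so that -4·z^2 is real positive (always possible by picking arg z appropriately) gives |f(z)| = e^{4r^2 + 2}, matching the bound. The additive constant 2 does not affect log log M(r) ~ 2·log r. Hence ρ = 2.
Therefore ρ = 2.

Order ρ = 2.


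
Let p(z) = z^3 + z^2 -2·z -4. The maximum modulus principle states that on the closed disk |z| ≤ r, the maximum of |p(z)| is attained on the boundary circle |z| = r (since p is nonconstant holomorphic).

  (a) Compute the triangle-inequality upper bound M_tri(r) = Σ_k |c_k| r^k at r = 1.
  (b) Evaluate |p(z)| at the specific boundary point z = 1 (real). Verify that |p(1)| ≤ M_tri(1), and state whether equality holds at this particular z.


Coefficients: c_0 = -4, c_1 = -2, c_2 = 1, c_3 = 1. Radius r = 1.
Part (a). Triangle bound: M_tri(r) = Σ_k |c_k| r^k
  = |-4|·1^0 + |-2|·1^1 + |1|·1^2 + |1|·1^3
  = 4 + 2 + 1 + 1 = 8.
This bounds M(r) := max_{|z|=r} |p(z)| from above; equality holds iff all terms c_k z^k can be made to align in phase at a single z on |z|=r.
Part (b). At z = 1 (real, on the circle |z| = r):
  p(1) = (-4)·1^0 + (-2)·1^1 + (1)·1^2 + (1)·1^3 = -4.
  |p(1)| = 4.
Check: |p(1)| = 4 ≤ 8 = M_tri(1). ✓ Equality does not hold at z = 1 (the coefficients have mixed signs, so the terms do not all align in phase there).

M_tri(1) = 8; |p(1)| = 4; equality at z=1: no.


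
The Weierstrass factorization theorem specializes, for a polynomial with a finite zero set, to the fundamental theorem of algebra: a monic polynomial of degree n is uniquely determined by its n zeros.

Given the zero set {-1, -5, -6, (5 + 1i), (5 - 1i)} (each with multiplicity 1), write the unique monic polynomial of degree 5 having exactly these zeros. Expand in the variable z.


The polynomial is p(z) = ∏_{α ∈ S} (z − α), where S = {-1, -5, -6, (5 + 1i), (5 - 1i)}.
Expanding the product yields: p(z) = z^5 + 2·z^4 -53·z^3 -68·z^2 + 766·z + 780.
Note conjugate pairs combine to real quadratics: (z − (5+1i))(z − (5−1i)) = z² − 10z + 26.
The resulting polynomial has degree 5 and real coefficients as required.

p(z) = z^5 + 2·z^4 -53·z^3 -68·z^2 + 766·z + 780.


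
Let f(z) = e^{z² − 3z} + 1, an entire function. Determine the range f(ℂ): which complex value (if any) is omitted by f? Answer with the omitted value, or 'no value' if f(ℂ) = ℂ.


Little Picard bounds the complement of f(ℂ) to at most one point.
The exponent g(z) = z² − 3z is a nonconstant polynomial, hence surjective onto ℂ. So e^{g(z)} takes every value in {e^w : w ∈ ℂ} = ℂ ∖ {0}. Adding 1 shifts the range to ℂ ∖ {1}. f omits exactly 1.

Omitted value: 1.


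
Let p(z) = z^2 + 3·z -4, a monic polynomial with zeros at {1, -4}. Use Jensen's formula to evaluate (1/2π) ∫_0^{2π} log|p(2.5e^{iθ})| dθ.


Zeros: -4, 1; r = 2.5.
Inside |z| < r: 1. Outside (|z| ≥ r): -4.
p(0) = -4, so log|p(0)| = log(4) = 1.3863.
Apply Jensen: I(r) = log|p(0)| + Σ_k log(r/|z_k|), summed over zeros inside |z| < r.
  log(r/|z_k|) for z_k = 1: log(2.5/1) = 0.9163
  Outside zeros (-4) contribute nothing to the Jensen sum.
Sum over inside zeros: 0.9163.
I(r) = log|p(0)| + (inside sum) = 1.3863 + 0.9163 = 2.3026.
Note: since some zeros are outside |z| ≤ r, the simplified n·log(r) form does NOT apply — only the inside zeros contribute.

I(r) ≈ 2.3026.


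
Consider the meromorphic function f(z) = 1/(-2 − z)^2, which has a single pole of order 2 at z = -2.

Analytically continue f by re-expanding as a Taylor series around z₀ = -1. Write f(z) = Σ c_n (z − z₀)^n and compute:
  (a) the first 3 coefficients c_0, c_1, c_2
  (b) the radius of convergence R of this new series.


Let w = z − z₀, so z = z₀ + w.
Then -2 − z = -2 − (z₀ + w) = (-2 − z₀) − w = -1 − w.
f(z) = 1/(-1 − w)^2 = (1/(-1)^2) · (1 − w/(-1))^{−2}.
By the binomial series (1−u)^{−2} = Σ_{n≥0} C(n+1, 1) u^n for |u|<1, with u = w/(-1):
  c_n = C(n+1, 1) / (-1)^(n+2).
  c_0 = 1/(-1)^2 = 1.
  c_1 = 2/(-1)^3 = -2.
  c_2 = 3/(-1)^4 = 3.
The series is valid for |w/d| < 1, i.e. |z − z₀| < |d|.
Radius of convergence: R = |-2 − z₀| = |-1| = 1 (distance from z₀ to the singularity z = -2).

c_0 = 1, c_1 = -2, c_2 = 3; R = 1.


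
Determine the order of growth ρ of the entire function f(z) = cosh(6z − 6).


cosh(w) is a linear combination of e^{iw} and e^{−iw} (or e^w, e^{−w} in the hyperbolic case), so |cosh(w)| ≤ e^{|w|}. With w = 6z − 6, |w| ≤ 6|z| + 6 = 6r + 6 on |z| = r, giving M(r) ≤ e^{6r + 6}, so ρ ≤ 1. On a suitable ray (z = it for sin/cos; z = t for sinh/cosh, t real → ∞), |cosh(6z − 6)| grows like e^{6|t|}/2, so ρ ≥ 1. Hence ρ = 1.
Therefore ρ = 1.

Order ρ = 1.


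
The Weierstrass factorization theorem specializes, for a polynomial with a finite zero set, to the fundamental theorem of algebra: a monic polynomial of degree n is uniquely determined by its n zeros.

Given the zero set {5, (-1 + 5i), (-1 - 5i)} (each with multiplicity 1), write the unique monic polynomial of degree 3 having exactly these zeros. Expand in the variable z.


The polynomial is p(z) = ∏_{α ∈ S} (z − α), where S = {5, (-1 + 5i), (-1 - 5i)}.
Expanding the product yields: p(z) = z^3 -3·z^2 + 16·z -130.
Note conjugate pairs combine to real quadratics: (z − (-1+5i))(z − (-1−5i)) = z² + 2z + 26.
The resulting polynomial has degree 3 and real coefficients as required.

p(z) = z^3 -3·z^2 + 16·z -130.


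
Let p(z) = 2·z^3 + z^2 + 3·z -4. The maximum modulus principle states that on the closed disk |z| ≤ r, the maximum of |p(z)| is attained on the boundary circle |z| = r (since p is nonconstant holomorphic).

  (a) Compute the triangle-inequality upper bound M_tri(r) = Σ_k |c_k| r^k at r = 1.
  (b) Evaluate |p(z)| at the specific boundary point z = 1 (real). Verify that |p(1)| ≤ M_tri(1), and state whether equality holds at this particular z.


Coefficients: c_0 = -4, c_1 = 3, c_2 = 1, c_3 = 2. Radius r = 1.
Part (a). Triangle bound: M_tri(r) = Σ_k |c_k| r^k
  = |-4|·1^0 + |3|·1^1 + |1|·1^2 + |2|·1^3
  = 4 + 3 + 1 + 2 = 10.
This bounds M(r) := max_{|z|=r} |p(z)| from above; equality holds iff all terms c_k z^k can be made to align in phase at a single z on |z|=r.
Part (b). At z = 1 (real, on the circle |z| = r):
  p(1) = (-4)·1^0 + (3)·1^1 + (1)·1^2 + (2)·1^3 = 2.
  |p(1)| = 2.
Check: |p(1)| = 2 ≤ 10 = M_tri(1). ✓ Equality does not hold at z = 1 (the coefficients have mixed signs, so the terms do not all align in phase there).

M_tri(1) = 10; |p(1)| = 2; equality at z=1: no.


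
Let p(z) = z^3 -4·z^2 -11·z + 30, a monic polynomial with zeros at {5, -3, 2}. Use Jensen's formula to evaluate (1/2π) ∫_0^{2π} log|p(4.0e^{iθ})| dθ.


Zeros: -3, 2, 5; r = 4.0.
Inside |z| < r: -3, 2. Outside (|z| ≥ r): 5.
p(0) = 30, so log|p(0)| = log(30) = 3.4012.
Apply Jensen: I(r) = log|p(0)| + Σ_k log(r/|z_k|), summed over zeros inside |z| < r.
  log(r/|z_k|) for z_k = -3: log(4.0/3) = 0.2877
  log(r/|z_k|) for z_k = 2: log(4.0/2) = 0.6931
  Outside zeros (5) contribute nothing to the Jensen sum.
Sum over inside zeros: 0.9808.
I(r) = log|p(0)| + (inside sum) = 3.4012 + 0.9808 = 4.3820.
Note: since some zeros are outside |z| ≤ r, the simplified n·log(r) form does NOT apply — only the inside zeros contribute.

I(r) ≈ 4.3820.


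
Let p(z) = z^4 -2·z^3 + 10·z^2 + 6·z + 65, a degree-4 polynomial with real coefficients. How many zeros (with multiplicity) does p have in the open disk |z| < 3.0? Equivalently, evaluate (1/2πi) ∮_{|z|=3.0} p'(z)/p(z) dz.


The zeros of p are: (-1 + 2i), (-1 - 2i), (2 + 3i), (2 - 3i).
Their magnitudes are: 2.236, 2.236, 3.606, 3.606.
Zeros with |z| < R = 3.0: (-1 + 2i), (-1 - 2i).
Count = 2.
By the argument principle, (1/2πi) ∮_{|z|=R} p'(z)/p(z) dz equals exactly this count.

Number of zeros inside |z| < 3.0: 2.


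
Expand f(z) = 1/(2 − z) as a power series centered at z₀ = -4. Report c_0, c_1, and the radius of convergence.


Let w = z − z₀, so z = z₀ + w.
Then 2 − z = 2 − (z₀ + w) = (2 − z₀) − w = 6 − w.
f(z) = 1/(6 − w) = (1/(6)) · 1/(1 − w/(6)) = Σ_{n≥0} w^n / (6)^(n+1).
So c_n = 1/(6)^(n+1):
  c_0 = 1/(6)^1 = 1/6.
  c_1 = 1/(6)^2 = 1/36.
The series is valid for |w/d| < 1, i.e. |z − z₀| < |d|.
Radius of convergence: R = |2 − z₀| = |6| = 6 (distance from z₀ to the singularity z = 2).

c_0 = 1/6, c_1 = 1/36; R = 6.


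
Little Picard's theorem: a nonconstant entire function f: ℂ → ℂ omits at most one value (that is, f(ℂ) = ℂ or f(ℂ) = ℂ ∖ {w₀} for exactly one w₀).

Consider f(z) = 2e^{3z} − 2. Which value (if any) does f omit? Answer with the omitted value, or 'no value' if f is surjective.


Little Picard bounds the complement of f(ℂ) to at most one point.
e^{3z} is never zero on ℂ, so 2·e^{3z} takes every value in ℂ ∖ {0}. Adding -2 shifts the range to ℂ ∖ {-2}. Thus f omits exactly the value -2.

Omitted value: -2.


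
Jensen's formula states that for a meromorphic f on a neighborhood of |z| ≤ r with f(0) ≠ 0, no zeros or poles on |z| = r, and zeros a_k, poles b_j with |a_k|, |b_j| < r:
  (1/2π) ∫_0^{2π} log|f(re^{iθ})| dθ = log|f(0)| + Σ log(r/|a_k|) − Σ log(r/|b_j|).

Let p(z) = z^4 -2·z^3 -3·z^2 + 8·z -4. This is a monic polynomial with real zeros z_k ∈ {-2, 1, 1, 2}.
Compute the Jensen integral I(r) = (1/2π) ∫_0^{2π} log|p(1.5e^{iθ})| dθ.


Zeros: -2, 1, 1, 2; r = 1.5.
Inside |z| < r: 1, 1. Outside (|z| ≥ r): -2, 2.
p(0) = -4, so log|p(0)| = log(4) = 1.3863.
Apply Jensen: I(r) = log|p(0)| + Σ_k log(r/|z_k|), summed over zeros inside |z| < r.
  log(r/|z_k|) for z_k = 1: log(1.5/1) = 0.4055
  log(r/|z_k|) for z_k = 1: log(1.5/1) = 0.4055
  Outside zeros (-2, 2) contribute nothing to the Jensen sum.
Sum over inside zeros: 0.8109.
I(r) = log|p(0)| + (inside sum) = 1.3863 + 0.8109 = 2.1972.
Note: since some zeros are outside |z| ≤ r, the simplified n·log(r) form does NOT apply — only the inside zeros contribute.

I(r) ≈ 2.1972.
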